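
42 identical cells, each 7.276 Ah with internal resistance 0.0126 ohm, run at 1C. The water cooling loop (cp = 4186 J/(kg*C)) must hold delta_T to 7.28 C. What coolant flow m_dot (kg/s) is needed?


Step 1: I = 1 * 7.276 = 7.276 A
Step 2: Q_cell = I^2 * R = 7.276^2 * 0.0126 = 0.66705 W
Step 3: Q_total = 42 * 0.66705 = 28.016 W
Step 4: m_dot = Q_total / (cp * dT) = 28.016 / (4186 * 7.28) = 9.193e-04 kg/s

9.193e-04 kg/s


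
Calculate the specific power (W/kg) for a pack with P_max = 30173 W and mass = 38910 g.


Convert: m = 38910 g = 38.91 kg
SP = P / m = 30173 / 38.91 = 775.5 W/kg

775.5 W/kg


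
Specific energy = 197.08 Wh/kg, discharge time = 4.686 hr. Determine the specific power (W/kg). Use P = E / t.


P_specific = E / t = 197.08 / 4.686 = 42.06 W/kg

42.06 W/kg


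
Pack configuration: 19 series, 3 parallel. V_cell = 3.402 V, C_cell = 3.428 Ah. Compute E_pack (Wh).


E = Ns * Vcell * Np * Ccell = 19 * 3.402 * 3 * 3.428 = 664.7 Wh

664.7 Wh


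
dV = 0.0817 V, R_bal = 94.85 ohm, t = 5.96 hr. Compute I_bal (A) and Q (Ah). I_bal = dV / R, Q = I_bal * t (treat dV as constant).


First, Ohm's law: I_bal = 0.0817 V / 94.85 ohm = 8.6136e-04 A
Then Q = I * t = 8.6136e-04 A * 5.96 hr = 0.005134 Ah

I=8.6136e-04 A, Q=0.005134 Ah


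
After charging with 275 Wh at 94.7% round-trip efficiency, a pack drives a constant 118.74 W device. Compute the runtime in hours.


Step 1: E_discharge = eta/100 * E_charge = 94.7/100 * 275 = 260.43 Wh
Step 2: t = E_discharge / P = 260.43 / 118.74 = 2.193 hr

2.193 hr


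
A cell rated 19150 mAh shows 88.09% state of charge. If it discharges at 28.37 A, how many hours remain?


Convert: C_total = 19150 mAh = 19.15 Ah
Step 1: remaining = SOC/100 * C_total = 88.09/100 * 19.15 = 16.869 Ah
Step 2: t = remaining / I = 16.869 / 28.37 = 0.5946 hr

0.5946 hr


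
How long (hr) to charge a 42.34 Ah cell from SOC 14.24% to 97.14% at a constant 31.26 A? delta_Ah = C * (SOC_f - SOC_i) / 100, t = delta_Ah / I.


delta_Ah = 42.34 * (97.14 - 14.24) / 100 = 35.1 Ah
t = delta_Ah / I = 35.1 / 31.26 = 1.123 hr

1.123 hr


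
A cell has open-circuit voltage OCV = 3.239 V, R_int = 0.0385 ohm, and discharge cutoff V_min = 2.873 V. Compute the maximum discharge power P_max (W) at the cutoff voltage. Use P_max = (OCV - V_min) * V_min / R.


dV = OCV - V_min = 0.366 V (so I_max = dV / R)
P_max = dV * V_min / R = 0.366 * 2.873 / 0.0385 = 27.31 W

27.31 W


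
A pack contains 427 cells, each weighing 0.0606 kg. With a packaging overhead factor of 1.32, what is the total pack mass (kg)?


m_pack = n * m_cell * overhead = 427 * 0.0606 * 1.32 = 34.16 kg

34.16 kg


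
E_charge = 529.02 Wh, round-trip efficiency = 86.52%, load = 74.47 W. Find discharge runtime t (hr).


Step 1: E_discharge = eta/100 * E_charge = 86.52/100 * 529.02 = 457.71 Wh
Step 2: t = E_discharge / P = 457.71 / 74.47 = 6.146 hr

6.146 hr


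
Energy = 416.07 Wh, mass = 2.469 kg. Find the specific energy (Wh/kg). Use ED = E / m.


ED = E / m = 416.07 / 2.469 = 168.5 Wh/kg

168.5 Wh/kg


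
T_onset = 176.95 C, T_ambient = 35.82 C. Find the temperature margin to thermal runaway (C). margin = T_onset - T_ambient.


Safety margin = 176.95 C - 35.82 C = 141.13 C

141.13 C


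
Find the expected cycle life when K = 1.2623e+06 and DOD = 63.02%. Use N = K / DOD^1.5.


DOD^1.5 = 500.29
N = K / DOD^1.5 = 1.2623e+06 / 500.29 = 2523

2523 cycles


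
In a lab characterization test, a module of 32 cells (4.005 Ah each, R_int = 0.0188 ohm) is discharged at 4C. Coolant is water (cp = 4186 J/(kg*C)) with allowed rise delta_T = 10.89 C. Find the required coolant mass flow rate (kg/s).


Step 1: I = 4 * 4.005 = 16.02 A
Step 2: Q_cell = I^2 * R = 16.02^2 * 0.0188 = 4.8248 W
Step 3: Q_total = 32 * 4.8248 = 154.39 W
Step 4: m_dot = Q_total / (cp * dT) = 154.39 / (4186 * 10.89) = 0.003387 kg/s

0.003387 kg/s


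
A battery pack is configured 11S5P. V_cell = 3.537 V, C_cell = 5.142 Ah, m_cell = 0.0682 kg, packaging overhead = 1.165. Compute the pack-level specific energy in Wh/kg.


Step 1: V_pack = 11 * 3.537 = 38.907 V
Step 2: C_pack = 5 * 5.142 = 25.71 Ah
Step 3: E_pack = V_pack * C_pack = 38.907 * 25.71 = 1000.3 Wh
Step 4: m_pack = 11 * 5 * 0.0682 * 1.165 = 4.3699 kg
Step 5: ED = E_pack / m_pack = 1000.3 / 4.3699 = 228.9 Wh/kg

228.9 Wh/kg


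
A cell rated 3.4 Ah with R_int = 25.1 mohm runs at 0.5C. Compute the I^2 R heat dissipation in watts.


Convert: R = 25.1 mohm = 0.0251 ohm
Step 1: I = C_rate * capacity = 0.5 * 3.4 = 1.7 A
Step 2: Q = I^2 * R = 1.7^2 * 0.0251 = 2.89 * 0.0251 = 0.07254 W

0.07254 W


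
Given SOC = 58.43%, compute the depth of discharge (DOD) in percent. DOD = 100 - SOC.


Complement of SOC: DOD = 100% - 58.43% = 41.57%

41.57%


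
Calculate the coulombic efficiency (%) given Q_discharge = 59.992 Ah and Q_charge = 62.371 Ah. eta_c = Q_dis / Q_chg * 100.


eta_c = Q_dis / Q_chg * 100 = 59.992 / 62.371 * 100 = 96.19%

96.19%


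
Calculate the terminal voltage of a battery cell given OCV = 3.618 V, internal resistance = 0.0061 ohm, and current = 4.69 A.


V = OCV - I*R = 3.618 - 4.69 * 0.0061 = 3.589 V

3.589 V


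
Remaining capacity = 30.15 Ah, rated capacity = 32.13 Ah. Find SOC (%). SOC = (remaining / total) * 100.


SOC = (remaining / total) * 100 = (30.15 / 32.13) * 100 = 93.84%

93.84%


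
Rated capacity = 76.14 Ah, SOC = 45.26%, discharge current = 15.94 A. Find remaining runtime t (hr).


Step 1: remaining = SOC/100 * C_total = 45.26/100 * 76.14 = 34.461 Ah
Step 2: t = remaining / I = 34.461 / 15.94 = 2.162 hr

2.162 hr


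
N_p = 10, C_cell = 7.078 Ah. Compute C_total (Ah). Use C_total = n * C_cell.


C_total = 10 * 7.078 = 70.78 Ah

70.78 Ah


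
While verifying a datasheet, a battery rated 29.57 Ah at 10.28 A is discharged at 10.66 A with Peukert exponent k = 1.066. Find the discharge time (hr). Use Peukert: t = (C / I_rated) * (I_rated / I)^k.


t_rated = C / I_rated = 29.57 / 10.28 = 2.8765 hr
(I_rated/I)^k = (0.96435)^1.066 = 0.96204
t = t_rated * (I_rated/I)^k = 2.8765 * 0.96204 = 2.767 hr

2.767 hr


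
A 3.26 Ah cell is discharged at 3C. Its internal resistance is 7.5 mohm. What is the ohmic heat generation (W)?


Convert: R = 7.5 mohm = 0.0075 ohm
Step 1: I = C_rate * capacity = 3 * 3.26 = 9.78 A
Step 2: Q = I^2 * R = 9.78^2 * 0.0075 = 95.648 * 0.0075 = 0.7174 W

0.7174 W


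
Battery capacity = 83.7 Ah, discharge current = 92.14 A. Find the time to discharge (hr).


Runtime = 83.7 Ah / 92.14 A = 0.9084 hr

0.9084 hr


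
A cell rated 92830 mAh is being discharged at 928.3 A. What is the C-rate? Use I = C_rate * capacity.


Convert: capacity = 92830 mAh = 92.83 Ah
C_rate = I / capacity = 928.3 / 92.83 = 10C

10C


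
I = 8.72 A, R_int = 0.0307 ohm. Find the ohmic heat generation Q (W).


Q = I^2 * R = 8.72^2 * 0.0307 = 2.334 W

2.334 W


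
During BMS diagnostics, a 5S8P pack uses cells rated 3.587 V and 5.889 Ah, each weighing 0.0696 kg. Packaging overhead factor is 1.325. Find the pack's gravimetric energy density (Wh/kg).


Step 1: V_pack = 5 * 3.587 = 17.935 V
Step 2: C_pack = 8 * 5.889 = 47.112 Ah
Step 3: E_pack = V_pack * C_pack = 17.935 * 47.112 = 844.95 Wh
Step 4: m_pack = 5 * 8 * 0.0696 * 1.325 = 3.6888 kg
Step 5: ED = E_pack / m_pack = 844.95 / 3.6888 = 229.1 Wh/kg

229.1 Wh/kg


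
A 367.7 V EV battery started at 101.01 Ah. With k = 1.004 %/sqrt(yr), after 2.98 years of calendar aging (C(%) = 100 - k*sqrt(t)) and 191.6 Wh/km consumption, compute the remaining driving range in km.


Step 1: capacity retention = 100 - 1.004 * sqrt(2.98) = 100 - 1.004 * 1.7263 = 98.267%
Step 2: C_now = 101.01 * 98.267/100 = 99.259 Ah
Step 3: E_pack = V * C_now = 367.7 * 99.259 = 36498 Wh
Step 4: range = E_pack / consumption = 36498 / 191.6 = 190.5 km

190.5 km


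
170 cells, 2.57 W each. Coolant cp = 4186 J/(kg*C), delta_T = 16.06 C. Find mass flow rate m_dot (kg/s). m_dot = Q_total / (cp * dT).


Q_total = 170 * 2.57 = 436.9 W
m_dot = Q_total / (cp * dT) = 436.9 / (4186 * 16.06) = 0.006499 kg/s

0.006499 kg/s


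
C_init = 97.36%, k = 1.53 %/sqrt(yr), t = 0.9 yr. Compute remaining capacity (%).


Step 1: sqrt(0.9 yr) = 0.94868
Step 2: drop = 1.53 * 0.94868 = 1.4515
Step 3: C_final = 97.36 - 1.4515 = 95.91%

95.91%


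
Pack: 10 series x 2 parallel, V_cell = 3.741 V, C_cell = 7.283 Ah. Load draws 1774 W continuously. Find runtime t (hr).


Step 1: E_pack = Ns * V_cell * Np * C_cell = 10 * 3.741 * 2 * 7.283 = 544.91 Wh
Step 2: t = E_pack / P = 544.91 / 1774 = 0.3072 hr

0.3072 hr


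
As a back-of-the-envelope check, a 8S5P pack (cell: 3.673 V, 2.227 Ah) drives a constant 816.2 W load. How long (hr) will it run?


Step 1: E_pack = Ns * V_cell * Np * C_cell = 8 * 3.673 * 5 * 2.227 = 327.19 Wh
Step 2: t = E_pack / P = 327.19 / 816.2 = 0.4009 hr

0.4009 hr


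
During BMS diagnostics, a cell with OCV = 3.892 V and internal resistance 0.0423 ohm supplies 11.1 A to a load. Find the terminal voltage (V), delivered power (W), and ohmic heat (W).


Step 1: V_terminal = OCV - I*R = 3.892 - 11.1 * 0.0423 = 3.4225 V
Step 2: P_out = V_terminal * I = 3.4225 * 11.1 = 37.99 W
Step 3: Q = I^2 * R = 11.1^2 * 0.0423 = 5.212 W

V=3.4225 V, P=37.99 W, Q=5.212 W


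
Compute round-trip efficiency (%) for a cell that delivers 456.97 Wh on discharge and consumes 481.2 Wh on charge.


Round-trip efficiency = 456.97/481.2 * 100% = 94.96%

94.96%


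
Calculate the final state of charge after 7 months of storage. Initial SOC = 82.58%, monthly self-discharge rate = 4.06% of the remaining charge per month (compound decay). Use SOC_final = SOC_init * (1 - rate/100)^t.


decay = (1 - 4.06/100)^7 = 0.74817
SOC_final = 82.58 * 0.74817 = 61.78%

61.78%


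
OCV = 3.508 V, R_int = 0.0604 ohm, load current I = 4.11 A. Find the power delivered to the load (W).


Step 1: V_terminal = OCV - I*R = 3.508 - 4.11 * 0.0604 = 3.2598 V
Step 2: P_out = V_terminal * I = 3.2598 * 4.11 = 13.40 W

13.40 W


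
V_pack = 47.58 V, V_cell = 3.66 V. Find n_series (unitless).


Rearranging: n = V_pack / V_cell = 47.58 / 3.66 = 13 cells

13


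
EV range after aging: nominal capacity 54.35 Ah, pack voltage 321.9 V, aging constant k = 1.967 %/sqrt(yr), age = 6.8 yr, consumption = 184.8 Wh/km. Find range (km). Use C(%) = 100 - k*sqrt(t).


Step 1: capacity retention = 100 - 1.967 * sqrt(6.8) = 100 - 1.967 * 2.6077 = 94.871%
Step 2: C_now = 54.35 * 94.871/100 = 51.562 Ah
Step 3: E_pack = V * C_now = 321.9 * 51.562 = 16598 Wh
Step 4: range = E_pack / consumption = 16598 / 184.8 = 89.82 km

89.82 km


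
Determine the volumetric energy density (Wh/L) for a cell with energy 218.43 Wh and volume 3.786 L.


Volumetric ED = 218.43 Wh / 3.786 L = 57.69 Wh/L

57.69 Wh/L


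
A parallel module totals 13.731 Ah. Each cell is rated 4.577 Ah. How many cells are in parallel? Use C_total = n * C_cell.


n = C_total / C_cell = 13.731 / 4.577 = 3

3


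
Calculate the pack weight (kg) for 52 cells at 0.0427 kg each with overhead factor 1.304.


Cell mass sum = 52 * 0.0427 = 2.2204 kg
With overhead 1.304: m_pack = 2.2204 * 1.304 = 2.895 kg

2.895 kg


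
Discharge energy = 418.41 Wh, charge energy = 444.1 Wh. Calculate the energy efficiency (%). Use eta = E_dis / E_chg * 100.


Round-trip efficiency = 418.41/444.1 * 100% = 94.22%

94.22%


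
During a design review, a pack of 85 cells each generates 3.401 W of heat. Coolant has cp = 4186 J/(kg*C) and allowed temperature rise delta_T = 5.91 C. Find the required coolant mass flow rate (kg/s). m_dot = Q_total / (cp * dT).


Step 1: Total heat Q = 85 * 3.401 W = 289.09 W
Step 2: denom = cp * dT = 4186 * 5.91 = 24739
Step 3: m_dot = 289.09 / 24739 = 0.01169 kg/s

0.01169 kg/s


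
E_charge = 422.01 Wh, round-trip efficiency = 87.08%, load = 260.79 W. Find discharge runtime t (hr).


Step 1: E_discharge = eta/100 * E_charge = 87.08/100 * 422.01 = 367.49 Wh
Step 2: t = E_discharge / P = 367.49 / 260.79 = 1.409 hr

1.409 hr


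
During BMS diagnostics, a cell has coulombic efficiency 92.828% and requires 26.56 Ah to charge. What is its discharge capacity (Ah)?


Q_dis = eta/100 * Q_chg = 92.828/100 * 26.56 = 24.66 Ah

24.66 Ah


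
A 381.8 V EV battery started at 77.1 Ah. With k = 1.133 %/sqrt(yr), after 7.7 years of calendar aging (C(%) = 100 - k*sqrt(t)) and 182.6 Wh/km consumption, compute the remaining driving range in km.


Step 1: capacity retention = 100 - 1.133 * sqrt(7.7) = 100 - 1.133 * 2.7749 = 96.856%
Step 2: C_now = 77.1 * 96.856/100 = 74.676 Ah
Step 3: E_pack = V * C_now = 381.8 * 74.676 = 28511 Wh
Step 4: range = E_pack / consumption = 28511 / 182.6 = 156.1 km

156.1 km


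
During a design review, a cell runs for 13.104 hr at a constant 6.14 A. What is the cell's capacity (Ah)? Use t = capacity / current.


C = I * t = 6.14 * 13.104 = 80.46 Ah

80.46 Ah


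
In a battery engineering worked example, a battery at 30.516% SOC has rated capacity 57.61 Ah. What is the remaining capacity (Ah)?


remaining = SOC / 100 * total = 30.516 / 100 * 57.61 = 17.58 Ah

17.58 Ah


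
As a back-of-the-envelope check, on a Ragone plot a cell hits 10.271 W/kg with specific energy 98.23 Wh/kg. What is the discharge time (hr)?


t = E / P = 98.23 / 10.271 = 9.564 hr

9.564 hr


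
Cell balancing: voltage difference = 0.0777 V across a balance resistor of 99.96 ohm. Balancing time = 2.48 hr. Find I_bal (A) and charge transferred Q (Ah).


First, Ohm's law: I_bal = 0.0777 V / 99.96 ohm = 7.7731e-04 A
Then Q = I * t = 7.7731e-04 A * 2.48 hr = 0.001928 Ah

I=7.7731e-04 A, Q=0.001928 Ah


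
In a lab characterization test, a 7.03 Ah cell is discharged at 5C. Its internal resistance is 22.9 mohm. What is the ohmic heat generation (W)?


Convert: R = 22.9 mohm = 0.0229 ohm
Step 1: I = C_rate * capacity = 5 * 7.03 = 35.15 A
Step 2: Q = I^2 * R = 35.15^2 * 0.0229 = 1235.5 * 0.0229 = 28.29 W

28.29 W


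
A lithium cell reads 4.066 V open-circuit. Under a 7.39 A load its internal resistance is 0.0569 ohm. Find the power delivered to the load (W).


Step 1: V_terminal = OCV - I*R = 4.066 - 7.39 * 0.0569 = 3.6455 V
Step 2: P_out = V_terminal * I = 3.6455 * 7.39 = 26.94 W

26.94 W


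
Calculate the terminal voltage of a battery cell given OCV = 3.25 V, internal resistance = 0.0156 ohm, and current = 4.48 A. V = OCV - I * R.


V = OCV - I*R = 3.25 - 4.48 * 0.0156 = 3.180 V

3.180 V


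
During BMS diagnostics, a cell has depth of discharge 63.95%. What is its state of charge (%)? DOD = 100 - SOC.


SOC = 100 - DOD = 100 - 63.95 = 36.05%

36.05%


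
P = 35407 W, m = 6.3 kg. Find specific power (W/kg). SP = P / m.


Specific power = 35407 W / 6.3 kg = 5620 W/kg

5620 W/kg


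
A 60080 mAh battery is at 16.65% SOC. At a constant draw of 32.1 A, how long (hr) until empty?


Convert: C_total = 60080 mAh = 60.08 Ah
Step 1: remaining = SOC/100 * C_total = 16.65/100 * 60.08 = 10.003 Ah
Step 2: t = remaining / I = 10.003 / 32.1 = 0.3116 hr

0.3116 hr


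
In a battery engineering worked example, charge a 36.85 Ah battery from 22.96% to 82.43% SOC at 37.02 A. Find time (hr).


Step 1: dSOC = 82.43% - 22.96% = 59.47%
Step 2: delta_Ah = 36.85 * 59.47 / 100 = 21.915 Ah
Step 3: t = 21.915 / 37.02 = 0.5920 hr

0.5920 hr


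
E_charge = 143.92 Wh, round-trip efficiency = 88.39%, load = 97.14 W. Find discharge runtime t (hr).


Step 1: E_discharge = eta/100 * E_charge = 88.39/100 * 143.92 = 127.21 Wh
Step 2: t = E_discharge / P = 127.21 / 97.14 = 1.310 hr

1.310 hr


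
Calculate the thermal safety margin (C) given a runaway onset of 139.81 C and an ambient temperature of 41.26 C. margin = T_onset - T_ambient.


Safety margin = 139.81 C - 41.26 C = 98.55 C

98.55 C


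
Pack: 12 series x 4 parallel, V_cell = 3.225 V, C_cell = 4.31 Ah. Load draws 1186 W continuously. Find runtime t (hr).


Step 1: E_pack = Ns * V_cell * Np * C_cell = 12 * 3.225 * 4 * 4.31 = 667.19 Wh
Step 2: t = E_pack / P = 667.19 / 1186 = 0.5626 hr

0.5626 hr


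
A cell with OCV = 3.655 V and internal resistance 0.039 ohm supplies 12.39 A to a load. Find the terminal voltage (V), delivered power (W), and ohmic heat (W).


Step 1: V_terminal = OCV - I*R = 3.655 - 12.39 * 0.039 = 3.1718 V
Step 2: P_out = V_terminal * I = 3.1718 * 12.39 = 39.30 W
Step 3: Q = I^2 * R = 12.39^2 * 0.039 = 5.987 W

V=3.1718 V, P=39.30 W, Q=5.987 W


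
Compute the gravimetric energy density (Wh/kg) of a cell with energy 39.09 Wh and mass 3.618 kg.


ED = E / m = 39.09 / 3.618 = 10.80 Wh/kg

10.80 Wh/kg


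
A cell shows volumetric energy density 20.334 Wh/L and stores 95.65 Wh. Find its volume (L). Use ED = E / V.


V = E / ED = 95.65 / 20.334 = 4.704 L

4.704 L


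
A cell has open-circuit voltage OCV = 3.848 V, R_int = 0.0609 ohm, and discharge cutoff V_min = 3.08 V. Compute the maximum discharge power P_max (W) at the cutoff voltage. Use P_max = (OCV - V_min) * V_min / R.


dV = OCV - V_min = 0.768 V (so I_max = dV / R)
P_max = dV * V_min / R = 0.768 * 3.08 / 0.0609 = 38.84 W

38.84 W


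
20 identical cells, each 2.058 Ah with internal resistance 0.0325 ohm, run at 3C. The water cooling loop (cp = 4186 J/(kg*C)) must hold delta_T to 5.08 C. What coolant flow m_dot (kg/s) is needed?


Step 1: I = 3 * 2.058 = 6.174 A
Step 2: Q_cell = I^2 * R = 6.174^2 * 0.0325 = 1.2388 W
Step 3: Q_total = 20 * 1.2388 = 24.776 W
Step 4: m_dot = Q_total / (cp * dT) = 24.776 / (4186 * 5.08) = 0.001165 kg/s

0.001165 kg/s


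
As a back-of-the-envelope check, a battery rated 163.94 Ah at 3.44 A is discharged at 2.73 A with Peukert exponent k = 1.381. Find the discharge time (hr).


Step 1: t_rated = C / I_rated = 163.94 / 3.44 = 47.657 hr
Step 2: ratio = 3.44 / 2.73 = 1.2601
Step 3: ratio^k = 1.2601^1.381 = 1.3761
Step 4: t = t_rated * ratio^k = 47.657 * 1.3761 = 65.58 hr

65.58 hr


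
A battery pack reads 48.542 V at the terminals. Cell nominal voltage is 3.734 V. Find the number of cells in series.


Rearranging: n = V_pack / V_cell = 48.542 / 3.734 = 13 cells

13


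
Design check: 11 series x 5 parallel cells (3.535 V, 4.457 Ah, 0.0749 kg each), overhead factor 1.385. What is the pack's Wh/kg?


Step 1: V_pack = 11 * 3.535 = 38.885 V
Step 2: C_pack = 5 * 4.457 = 22.285 Ah
Step 3: E_pack = V_pack * C_pack = 38.885 * 22.285 = 866.55 Wh
Step 4: m_pack = 11 * 5 * 0.0749 * 1.385 = 5.7055 kg
Step 5: ED = E_pack / m_pack = 866.55 / 5.7055 = 151.9 Wh/kg

151.9 Wh/kg


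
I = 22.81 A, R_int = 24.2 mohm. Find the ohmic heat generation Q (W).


Convert: R = 24.2 mohm = 0.0242 ohm
I^2 = 520.3
Q = 520.3 * 0.0242 = 12.59 W

12.59 W


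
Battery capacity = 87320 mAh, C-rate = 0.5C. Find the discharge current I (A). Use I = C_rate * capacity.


Convert: capacity = 87320 mAh = 87.32 Ah
I = C_rate * capacity = 0.5 * 87.32 = 43.66 A

43.66 A


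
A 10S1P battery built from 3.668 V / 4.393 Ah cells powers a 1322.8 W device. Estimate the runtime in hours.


Step 1: E_pack = Ns * V_cell * Np * C_cell = 10 * 3.668 * 1 * 4.393 = 161.14 Wh
Step 2: t = E_pack / P = 161.14 / 1322.8 = 0.1218 hr

0.1218 hr


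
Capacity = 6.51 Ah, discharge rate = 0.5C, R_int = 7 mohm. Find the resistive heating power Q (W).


Convert: R = 7 mohm = 0.007 ohm
Step 1: I = C_rate * capacity = 0.5 * 6.51 = 3.255 A
Step 2: Q = I^2 * R = 3.255^2 * 0.007 = 10.595 * 0.007 = 0.07417 W

0.07417 W


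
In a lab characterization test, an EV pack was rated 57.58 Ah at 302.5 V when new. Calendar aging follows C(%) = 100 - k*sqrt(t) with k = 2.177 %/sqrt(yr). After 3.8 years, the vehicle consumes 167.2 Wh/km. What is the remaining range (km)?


Step 1: capacity retention = 100 - 2.177 * sqrt(3.8) = 100 - 2.177 * 1.9494 = 95.756%
Step 2: C_now = 57.58 * 95.756/100 = 55.136 Ah
Step 3: E_pack = V * C_now = 302.5 * 55.136 = 16679 Wh
Step 4: range = E_pack / consumption = 16679 / 167.2 = 99.75 km

99.75 km


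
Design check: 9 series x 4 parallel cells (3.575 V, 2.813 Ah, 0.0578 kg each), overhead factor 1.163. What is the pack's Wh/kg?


Step 1: V_pack = 9 * 3.575 = 32.175 V
Step 2: C_pack = 4 * 2.813 = 11.252 Ah
Step 3: E_pack = V_pack * C_pack = 32.175 * 11.252 = 362.03 Wh
Step 4: m_pack = 9 * 4 * 0.0578 * 1.163 = 2.42 kg
Step 5: ED = E_pack / m_pack = 362.03 / 2.42 = 149.6 Wh/kg

149.6 Wh/kg


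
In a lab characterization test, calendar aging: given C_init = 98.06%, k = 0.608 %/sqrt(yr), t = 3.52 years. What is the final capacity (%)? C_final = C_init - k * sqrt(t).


sqrt(t) = sqrt(3.52) = 1.8762
C_final = 98.06 - 0.608 * 1.8762 = 96.92%

96.92%


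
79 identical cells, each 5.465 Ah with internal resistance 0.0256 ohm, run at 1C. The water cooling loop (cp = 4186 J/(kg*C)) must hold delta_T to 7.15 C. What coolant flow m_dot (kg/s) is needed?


Step 1: I = 1 * 5.465 = 5.465 A
Step 2: Q_cell = I^2 * R = 5.465^2 * 0.0256 = 0.76458 W
Step 3: Q_total = 79 * 0.76458 = 60.402 W
Step 4: m_dot = Q_total / (cp * dT) = 60.402 / (4186 * 7.15) = 0.002018 kg/s

0.002018 kg/s


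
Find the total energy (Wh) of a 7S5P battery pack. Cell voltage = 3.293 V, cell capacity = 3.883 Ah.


E = Ns * Vcell * Np * Ccell = 7 * 3.293 * 5 * 3.883 = 447.5 Wh

447.5 Wh


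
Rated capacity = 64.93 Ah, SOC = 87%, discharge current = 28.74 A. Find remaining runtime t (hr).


Step 1: remaining = SOC/100 * C_total = 87/100 * 64.93 = 56.489 Ah
Step 2: t = remaining / I = 56.489 / 28.74 = 1.966 hr

1.966 hr


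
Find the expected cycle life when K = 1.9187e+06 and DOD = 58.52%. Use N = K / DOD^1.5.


Step 1: DOD^1.5 = 58.52^1.5 = 447.67
Step 2: N = 1.9187e+06 / 447.67 = 4286 cycles

4286 cycles


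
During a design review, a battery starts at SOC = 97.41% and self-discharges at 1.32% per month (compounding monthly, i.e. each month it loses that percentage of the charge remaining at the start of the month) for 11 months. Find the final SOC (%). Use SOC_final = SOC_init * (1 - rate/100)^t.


decay = (1 - 1.32/100)^11 = 0.86401
SOC_final = 97.41 * 0.86401 = 84.16%

84.16%


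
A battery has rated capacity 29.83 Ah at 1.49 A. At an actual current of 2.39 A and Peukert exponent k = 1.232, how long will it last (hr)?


Step 1: t_rated = C / I_rated = 29.83 / 1.49 = 20.02 hr
Step 2: ratio = 1.49 / 2.39 = 0.62343
Step 3: ratio^k = 0.62343^1.232 = 0.5587
Step 4: t = t_rated * ratio^k = 20.02 * 0.5587 = 11.19 hr

11.19 hr


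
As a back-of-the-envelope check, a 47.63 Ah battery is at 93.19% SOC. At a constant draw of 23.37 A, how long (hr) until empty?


Step 1: remaining = SOC/100 * C_total = 93.19/100 * 47.63 = 44.386 Ah
Step 2: t = remaining / I = 44.386 / 23.37 = 1.899 hr

1.899 hr


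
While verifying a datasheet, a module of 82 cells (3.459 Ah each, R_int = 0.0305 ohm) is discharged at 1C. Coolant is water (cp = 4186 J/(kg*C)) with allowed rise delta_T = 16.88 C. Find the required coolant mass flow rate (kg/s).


Step 1: I = 1 * 3.459 = 3.459 A
Step 2: Q_cell = I^2 * R = 3.459^2 * 0.0305 = 0.36492 W
Step 3: Q_total = 82 * 0.36492 = 29.923 W
Step 4: m_dot = Q_total / (cp * dT) = 29.923 / (4186 * 16.88) = 4.235e-04 kg/s

4.235e-04 kg/s


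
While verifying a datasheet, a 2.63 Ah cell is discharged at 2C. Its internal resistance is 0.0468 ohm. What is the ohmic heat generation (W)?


Step 1: I = C_rate * capacity = 2 * 2.63 = 5.26 A
Step 2: Q = I^2 * R = 5.26^2 * 0.0468 = 27.668 * 0.0468 = 1.295 W

1.295 W


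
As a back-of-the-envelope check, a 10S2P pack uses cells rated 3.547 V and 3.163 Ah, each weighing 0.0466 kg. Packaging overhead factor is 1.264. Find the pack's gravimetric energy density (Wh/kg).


Step 1: V_pack = 10 * 3.547 = 35.47 V
Step 2: C_pack = 2 * 3.163 = 6.326 Ah
Step 3: E_pack = V_pack * C_pack = 35.47 * 6.326 = 224.38 Wh
Step 4: m_pack = 10 * 2 * 0.0466 * 1.264 = 1.178 kg
Step 5: ED = E_pack / m_pack = 224.38 / 1.178 = 190.5 Wh/kg

190.5 Wh/kg


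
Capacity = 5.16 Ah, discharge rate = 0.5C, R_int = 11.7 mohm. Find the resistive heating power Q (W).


Convert: R = 11.7 mohm = 0.0117 ohm
Step 1: I = C_rate * capacity = 0.5 * 5.16 = 2.58 A
Step 2: Q = I^2 * R = 2.58^2 * 0.0117 = 6.6564 * 0.0117 = 0.07788 W

0.07788 W


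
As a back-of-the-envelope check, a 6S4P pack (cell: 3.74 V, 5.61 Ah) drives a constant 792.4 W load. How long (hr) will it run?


Step 1: E_pack = Ns * V_cell * Np * C_cell = 6 * 3.74 * 4 * 5.61 = 503.55 Wh
Step 2: t = E_pack / P = 503.55 / 792.4 = 0.6355 hr

0.6355 hr


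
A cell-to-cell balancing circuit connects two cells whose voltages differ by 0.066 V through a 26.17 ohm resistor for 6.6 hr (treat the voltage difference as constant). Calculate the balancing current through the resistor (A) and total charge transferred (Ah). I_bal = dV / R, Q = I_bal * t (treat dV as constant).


First, Ohm's law: I_bal = 0.066 V / 26.17 ohm = 0.002522 A
Then Q = I * t = 0.002522 A * 6.6 hr = 0.01665 Ah

I=0.002522 A, Q=0.01665 Ah


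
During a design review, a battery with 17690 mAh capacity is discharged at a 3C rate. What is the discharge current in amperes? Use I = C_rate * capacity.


Convert: capacity = 17690 mAh = 17.69 Ah
I = C_rate * capacity = 3 * 17.69 = 53.07 A

53.07 A


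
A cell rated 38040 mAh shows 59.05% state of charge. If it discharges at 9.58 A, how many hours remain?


Convert: C_total = 38040 mAh = 38.04 Ah
Step 1: remaining = SOC/100 * C_total = 59.05/100 * 38.04 = 22.463 Ah
Step 2: t = remaining / I = 22.463 / 9.58 = 2.345 hr

2.345 hr


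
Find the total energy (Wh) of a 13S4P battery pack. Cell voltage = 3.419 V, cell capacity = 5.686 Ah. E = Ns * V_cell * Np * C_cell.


E = Ns * Vcell * Np * Ccell = 13 * 3.419 * 4 * 5.686 = 1011 Wh

1011 Wh


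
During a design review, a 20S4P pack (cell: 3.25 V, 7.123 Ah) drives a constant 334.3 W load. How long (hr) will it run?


Step 1: E_pack = Ns * V_cell * Np * C_cell = 20 * 3.25 * 4 * 7.123 = 1852 Wh
Step 2: t = E_pack / P = 1852 / 334.3 = 5.540 hr

5.540 hr


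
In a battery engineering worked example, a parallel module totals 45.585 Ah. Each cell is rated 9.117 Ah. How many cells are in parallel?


n = C_total / C_cell = 45.585 / 9.117 = 5

5


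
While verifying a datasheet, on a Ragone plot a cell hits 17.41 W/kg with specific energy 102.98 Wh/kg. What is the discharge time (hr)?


t = E / P = 102.98 / 17.41 = 5.915 hr

5.915 hr


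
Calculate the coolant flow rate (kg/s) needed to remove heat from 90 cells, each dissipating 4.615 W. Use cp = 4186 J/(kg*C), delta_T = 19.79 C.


Q_total = 90 * 4.615 = 415.35 W
m_dot = Q_total / (cp * dT) = 415.35 / (4186 * 19.79) = 0.005014 kg/s

0.005014 kg/s


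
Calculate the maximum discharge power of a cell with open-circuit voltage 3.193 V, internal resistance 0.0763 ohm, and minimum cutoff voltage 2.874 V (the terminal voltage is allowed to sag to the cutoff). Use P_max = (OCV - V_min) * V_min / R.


dV = OCV - V_min = 0.319 V (so I_max = dV / R)
P_max = dV * V_min / R = 0.319 * 2.874 / 0.0763 = 12.02 W

12.02 W


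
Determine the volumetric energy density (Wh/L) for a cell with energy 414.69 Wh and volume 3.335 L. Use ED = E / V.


Volumetric ED = 414.69 Wh / 3.335 L = 124.3 Wh/L

124.3 Wh/L


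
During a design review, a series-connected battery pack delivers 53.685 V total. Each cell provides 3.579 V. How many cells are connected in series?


n = V_pack / V_cell = 53.685 / 3.579 = 15

15


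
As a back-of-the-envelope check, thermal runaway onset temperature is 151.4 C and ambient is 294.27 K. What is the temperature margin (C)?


Convert: T_ambient = 294.27 K = 21.12 C
margin = 151.4 - 21.12 = 130.28 C

130.28 C


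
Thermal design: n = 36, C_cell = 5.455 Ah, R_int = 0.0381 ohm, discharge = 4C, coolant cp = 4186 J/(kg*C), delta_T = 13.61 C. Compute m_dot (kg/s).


Step 1: I = 4 * 5.455 = 21.82 A
Step 2: Q_cell = I^2 * R = 21.82^2 * 0.0381 = 18.14 W
Step 3: Q_total = 36 * 18.14 = 653.04 W
Step 4: m_dot = Q_total / (cp * dT) = 653.04 / (4186 * 13.61) = 0.01146 kg/s

0.01146 kg/s


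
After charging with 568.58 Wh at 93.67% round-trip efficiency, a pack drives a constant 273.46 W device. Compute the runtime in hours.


Step 1: E_discharge = eta/100 * E_charge = 93.67/100 * 568.58 = 532.59 Wh
Step 2: t = E_discharge / P = 532.59 / 273.46 = 1.948 hr

1.948 hr


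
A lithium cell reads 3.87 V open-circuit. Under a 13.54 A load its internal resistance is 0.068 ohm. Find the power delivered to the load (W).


Step 1: V_terminal = OCV - I*R = 3.87 - 13.54 * 0.068 = 2.9493 V
Step 2: P_out = V_terminal * I = 2.9493 * 13.54 = 39.93 W

39.93 W


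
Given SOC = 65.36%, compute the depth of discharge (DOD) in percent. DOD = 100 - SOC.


DOD = 100 - SOC = 100 - 65.36 = 34.64%

34.64%


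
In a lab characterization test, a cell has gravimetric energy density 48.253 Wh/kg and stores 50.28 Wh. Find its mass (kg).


m = E / ED = 50.28 / 48.253 = 1.042 kg

1.042 kg


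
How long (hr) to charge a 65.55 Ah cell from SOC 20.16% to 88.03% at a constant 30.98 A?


delta_Ah = 65.55 * (88.03 - 20.16) / 100 = 44.489 Ah
t = delta_Ah / I = 44.489 / 30.98 = 1.436 hr

1.436 hr


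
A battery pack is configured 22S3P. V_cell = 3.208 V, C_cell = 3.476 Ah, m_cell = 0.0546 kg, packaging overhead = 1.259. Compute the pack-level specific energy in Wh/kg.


Step 1: V_pack = 22 * 3.208 = 70.576 V
Step 2: C_pack = 3 * 3.476 = 10.428 Ah
Step 3: E_pack = V_pack * C_pack = 70.576 * 10.428 = 735.97 Wh
Step 4: m_pack = 22 * 3 * 0.0546 * 1.259 = 4.5369 kg
Step 5: ED = E_pack / m_pack = 735.97 / 4.5369 = 162.2 Wh/kg

162.2 Wh/kg


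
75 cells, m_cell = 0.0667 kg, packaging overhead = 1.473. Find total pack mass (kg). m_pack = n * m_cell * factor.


m_pack = n * m_cell * overhead = 75 * 0.0667 * 1.473 = 7.369 kg

7.369 kg


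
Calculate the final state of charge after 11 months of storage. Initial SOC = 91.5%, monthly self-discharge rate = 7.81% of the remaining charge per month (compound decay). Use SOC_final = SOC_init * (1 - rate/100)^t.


Monthly retention factor = 1 - 7.81/100 = 0.9219
Over 11 months: factor^11 = 0.40881
SOC_final = 91.5 * 0.40881 = 37.41%

37.41%


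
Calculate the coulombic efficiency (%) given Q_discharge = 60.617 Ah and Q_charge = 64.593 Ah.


eta_c = Q_dis / Q_chg * 100 = 60.617 / 64.593 * 100 = 93.84%

93.84%


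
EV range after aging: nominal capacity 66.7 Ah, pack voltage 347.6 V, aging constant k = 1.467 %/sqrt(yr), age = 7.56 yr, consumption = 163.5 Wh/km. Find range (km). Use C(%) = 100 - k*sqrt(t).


Step 1: capacity retention = 100 - 1.467 * sqrt(7.56) = 100 - 1.467 * 2.7495 = 95.966%
Step 2: C_now = 66.7 * 95.966/100 = 64.009 Ah
Step 3: E_pack = V * C_now = 347.6 * 64.009 = 22250 Wh
Step 4: range = E_pack / consumption = 22250 / 163.5 = 136.1 km

136.1 km


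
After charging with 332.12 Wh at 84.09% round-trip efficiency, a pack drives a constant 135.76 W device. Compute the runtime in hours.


Step 1: E_discharge = eta/100 * E_charge = 84.09/100 * 332.12 = 279.28 Wh
Step 2: t = E_discharge / P = 279.28 / 135.76 = 2.057 hr

2.057 hr


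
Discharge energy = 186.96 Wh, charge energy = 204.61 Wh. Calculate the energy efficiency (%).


Round-trip efficiency = 186.96/204.61 * 100% = 91.37%

91.37%


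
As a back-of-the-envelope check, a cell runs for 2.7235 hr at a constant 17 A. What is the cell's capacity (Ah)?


C = I * t = 17 * 2.7235 = 46.30 Ah

46.30 Ah


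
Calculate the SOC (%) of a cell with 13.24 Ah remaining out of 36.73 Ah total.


SOC% = 13.24 / 36.73 * 100 = 36.05%

36.05%


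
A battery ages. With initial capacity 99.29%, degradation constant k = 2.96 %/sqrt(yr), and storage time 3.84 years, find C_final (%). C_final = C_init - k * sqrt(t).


Step 1: sqrt(3.84 yr) = 1.9596
Step 2: drop = 2.96 * 1.9596 = 5.8004
Step 3: C_final = 99.29 - 5.8004 = 93.49%

93.49%


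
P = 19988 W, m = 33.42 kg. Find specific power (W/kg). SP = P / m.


Specific power = 19988 W / 33.42 kg = 598.1 W/kg

598.1 W/kg


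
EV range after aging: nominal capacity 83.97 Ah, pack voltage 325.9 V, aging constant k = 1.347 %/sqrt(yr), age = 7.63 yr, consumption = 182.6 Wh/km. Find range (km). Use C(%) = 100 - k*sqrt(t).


Step 1: capacity retention = 100 - 1.347 * sqrt(7.63) = 100 - 1.347 * 2.7622 = 96.279%
Step 2: C_now = 83.97 * 96.279/100 = 80.845 Ah
Step 3: E_pack = V * C_now = 325.9 * 80.845 = 26347 Wh
Step 4: range = E_pack / consumption = 26347 / 182.6 = 144.3 km

144.3 km


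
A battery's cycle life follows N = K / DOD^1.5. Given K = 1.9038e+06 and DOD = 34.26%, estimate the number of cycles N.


DOD^1.5 = 200.53
N = K / DOD^1.5 = 1.9038e+06 / 200.53 = 9494

9494 cycles


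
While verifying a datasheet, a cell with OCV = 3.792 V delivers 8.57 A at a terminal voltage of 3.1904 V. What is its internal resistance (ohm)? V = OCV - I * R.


R = (OCV - V) / I = (3.792 - 3.1904) / 8.57 = 0.07020 ohm

0.07020 ohm


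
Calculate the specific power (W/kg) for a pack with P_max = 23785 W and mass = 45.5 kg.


SP = P / m = 23785 / 45.5 = 522.7 W/kg

522.7 W/kg


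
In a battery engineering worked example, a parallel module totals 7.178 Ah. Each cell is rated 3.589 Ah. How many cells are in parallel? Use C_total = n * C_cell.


n = C_total / C_cell = 7.178 / 3.589 = 2

2


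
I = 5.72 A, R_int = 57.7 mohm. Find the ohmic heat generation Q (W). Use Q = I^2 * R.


Convert: R = 57.7 mohm = 0.0577 ohm
I^2 = 32.718
Q = 32.718 * 0.0577 = 1.888 W

1.888 W


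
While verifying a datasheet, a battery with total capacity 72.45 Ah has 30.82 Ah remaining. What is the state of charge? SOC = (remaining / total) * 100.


SOC% = 30.82 / 72.45 * 100 = 42.54%

42.54%


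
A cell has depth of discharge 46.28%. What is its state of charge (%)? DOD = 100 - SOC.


SOC = 100 - DOD = 100 - 46.28 = 53.72%

53.72%


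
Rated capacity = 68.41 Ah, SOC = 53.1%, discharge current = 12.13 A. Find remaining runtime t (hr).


Step 1: remaining = SOC/100 * C_total = 53.1/100 * 68.41 = 36.326 Ah
Step 2: t = remaining / I = 36.326 / 12.13 = 2.995 hr

2.995 hr


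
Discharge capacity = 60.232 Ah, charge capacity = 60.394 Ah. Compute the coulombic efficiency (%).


Coulombic efficiency = 60.232/60.394 * 100% = 99.73%

99.73%


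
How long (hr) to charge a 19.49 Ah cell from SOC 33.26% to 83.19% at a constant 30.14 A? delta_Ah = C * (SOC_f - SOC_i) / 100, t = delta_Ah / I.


Step 1: dSOC = 83.19% - 33.26% = 49.93%
Step 2: delta_Ah = 19.49 * 49.93 / 100 = 9.7314 Ah
Step 3: t = 9.7314 / 30.14 = 0.3229 hr

0.3229 hr


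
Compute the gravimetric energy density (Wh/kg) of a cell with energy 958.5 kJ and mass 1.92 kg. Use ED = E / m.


Convert: E = 958.5 kJ = 266.25 Wh
ED = E / m = 266.25 / 1.92 = 138.7 Wh/kg

138.7 Wh/kg


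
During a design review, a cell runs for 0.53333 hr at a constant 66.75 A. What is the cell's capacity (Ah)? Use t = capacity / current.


C = I * t = 66.75 * 0.53333 = 35.60 Ah

35.60 Ah


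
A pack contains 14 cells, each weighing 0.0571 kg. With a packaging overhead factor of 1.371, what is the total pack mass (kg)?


m_pack = n * m_cell * overhead = 14 * 0.0571 * 1.371 = 1.096 kg

1.096 kg


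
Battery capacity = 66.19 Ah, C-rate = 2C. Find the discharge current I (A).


I = C_rate * capacity = 2 * 66.19 = 132.38 A

132.38 A


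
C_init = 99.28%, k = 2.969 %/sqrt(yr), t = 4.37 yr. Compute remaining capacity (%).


sqrt(t) = sqrt(4.37) = 2.0905
C_final = 99.28 - 2.969 * 2.0905 = 93.07%

93.07%


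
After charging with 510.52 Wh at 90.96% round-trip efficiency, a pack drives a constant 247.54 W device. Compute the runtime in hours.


Step 1: E_discharge = eta/100 * E_charge = 90.96/100 * 510.52 = 464.37 Wh
Step 2: t = E_discharge / P = 464.37 / 247.54 = 1.876 hr

1.876 hr


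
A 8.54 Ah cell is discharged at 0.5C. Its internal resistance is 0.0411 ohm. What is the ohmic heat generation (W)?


Step 1: I = C_rate * capacity = 0.5 * 8.54 = 4.27 A
Step 2: Q = I^2 * R = 4.27^2 * 0.0411 = 18.233 * 0.0411 = 0.7494 W

0.7494 W


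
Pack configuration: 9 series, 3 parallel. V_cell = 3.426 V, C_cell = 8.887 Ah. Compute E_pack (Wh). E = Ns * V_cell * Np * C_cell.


E = Ns * Vcell * Np * Ccell = 9 * 3.426 * 3 * 8.887 = 822.1 Wh

822.1 Wh


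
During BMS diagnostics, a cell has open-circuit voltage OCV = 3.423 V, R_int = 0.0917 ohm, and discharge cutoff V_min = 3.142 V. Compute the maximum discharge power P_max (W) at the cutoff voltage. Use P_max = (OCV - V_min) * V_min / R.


P_max = (OCV - V_min) * V_min / R = (3.423 - 3.142) * 3.142 / 0.0917 = 0.281 * 3.142 / 0.0917 = 9.628 W

9.628 W


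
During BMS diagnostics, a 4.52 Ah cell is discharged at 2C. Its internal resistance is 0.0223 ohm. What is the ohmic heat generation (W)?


Step 1: I = C_rate * capacity = 2 * 4.52 = 9.04 A
Step 2: Q = I^2 * R = 9.04^2 * 0.0223 = 81.722 * 0.0223 = 1.822 W

1.822 W


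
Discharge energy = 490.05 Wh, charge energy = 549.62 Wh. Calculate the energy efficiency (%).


eta_e = E_dis / E_chg * 100 = 490.05 / 549.62 * 100 = 89.16%

89.16%


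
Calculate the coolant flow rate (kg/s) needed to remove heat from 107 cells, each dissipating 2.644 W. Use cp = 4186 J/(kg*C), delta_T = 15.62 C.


Step 1: Total heat Q = 107 * 2.644 W = 282.91 W
Step 2: denom = cp * dT = 4186 * 15.62 = 65385
Step 3: m_dot = 282.91 / 65385 = 0.004327 kg/s

0.004327 kg/s


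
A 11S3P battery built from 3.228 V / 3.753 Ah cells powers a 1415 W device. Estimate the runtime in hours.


Step 1: E_pack = Ns * V_cell * Np * C_cell = 11 * 3.228 * 3 * 3.753 = 399.78 Wh
Step 2: t = E_pack / P = 399.78 / 1415 = 0.2825 hr

0.2825 hr


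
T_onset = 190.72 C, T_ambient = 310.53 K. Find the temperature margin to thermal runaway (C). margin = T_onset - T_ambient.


Convert: T_ambient = 310.53 K = 37.38 C
margin = 190.72 - 37.38 = 153.34 C

153.34 C


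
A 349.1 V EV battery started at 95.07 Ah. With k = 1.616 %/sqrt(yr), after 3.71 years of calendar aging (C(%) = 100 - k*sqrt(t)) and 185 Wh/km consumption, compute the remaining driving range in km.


Step 1: capacity retention = 100 - 1.616 * sqrt(3.71) = 100 - 1.616 * 1.9261 = 96.887%
Step 2: C_now = 95.07 * 96.887/100 = 92.11 Ah
Step 3: E_pack = V * C_now = 349.1 * 92.11 = 32156 Wh
Step 4: range = E_pack / consumption = 32156 / 185 = 173.8 km

173.8 km


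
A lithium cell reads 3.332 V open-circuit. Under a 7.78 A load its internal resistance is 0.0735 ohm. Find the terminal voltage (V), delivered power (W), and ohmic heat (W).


Step 1: V_terminal = OCV - I*R = 3.332 - 7.78 * 0.0735 = 2.7602 V
Step 2: P_out = V_terminal * I = 2.7602 * 7.78 = 21.47 W
Step 3: Q = I^2 * R = 7.78^2 * 0.0735 = 4.449 W

V=2.7602 V, P=21.47 W, Q=4.449 W


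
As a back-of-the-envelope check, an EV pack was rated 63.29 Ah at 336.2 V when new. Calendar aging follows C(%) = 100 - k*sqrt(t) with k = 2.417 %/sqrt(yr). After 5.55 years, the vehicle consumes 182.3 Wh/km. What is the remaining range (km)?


Step 1: capacity retention = 100 - 2.417 * sqrt(5.55) = 100 - 2.417 * 2.3558 = 94.306%
Step 2: C_now = 63.29 * 94.306/100 = 59.686 Ah
Step 3: E_pack = V * C_now = 336.2 * 59.686 = 20066 Wh
Step 4: range = E_pack / consumption = 20066 / 182.3 = 110.1 km

110.1 km


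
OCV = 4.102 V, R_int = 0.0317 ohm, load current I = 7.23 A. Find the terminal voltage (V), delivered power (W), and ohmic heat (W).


Step 1: V_terminal = OCV - I*R = 4.102 - 7.23 * 0.0317 = 3.8728 V
Step 2: P_out = V_terminal * I = 3.8728 * 7.23 = 28.00 W
Step 3: Q = I^2 * R = 7.23^2 * 0.0317 = 1.657 W

V=3.8728 V, P=28.00 W, Q=1.657 W


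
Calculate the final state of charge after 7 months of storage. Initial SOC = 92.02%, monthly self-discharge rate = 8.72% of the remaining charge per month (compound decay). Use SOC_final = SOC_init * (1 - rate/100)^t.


decay = (1 - 8.72/100)^7 = 0.52799
SOC_final = 92.02 * 0.52799 = 48.59%

48.59%
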